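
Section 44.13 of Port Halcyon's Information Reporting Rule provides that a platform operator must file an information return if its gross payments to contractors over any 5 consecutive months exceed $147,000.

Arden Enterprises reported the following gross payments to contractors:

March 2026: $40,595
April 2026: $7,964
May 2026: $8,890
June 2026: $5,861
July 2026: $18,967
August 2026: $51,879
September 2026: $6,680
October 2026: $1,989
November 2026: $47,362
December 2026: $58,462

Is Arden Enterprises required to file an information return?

Yes

March 2026–July 2026: $40,595 + $7,964 + $8,890 + $5,861 + $18,967 = $82,277 (under)
April 2026–August 2026: $7,964 + $8,890 + $5,861 + $18,967 + $51,879 = $93,561 (under)
May 2026–September 2026: $8,890 + $5,861 + $18,967 + $51,879 + $6,680 = $92,277 (under)
June 2026–October 2026: $5,861 + $18,967 + $51,879 + $6,680 + $1,989 = $85,376 (under)
July 2026–November 2026: $18,967 + $51,879 + $6,680 + $1,989 + $47,362 = $126,877 (under)
August 2026–December 2026: $51,879 + $6,680 + $1,989 + $47,362 + $58,462 = $166,372 (over)
At least one window exceeds $147,000.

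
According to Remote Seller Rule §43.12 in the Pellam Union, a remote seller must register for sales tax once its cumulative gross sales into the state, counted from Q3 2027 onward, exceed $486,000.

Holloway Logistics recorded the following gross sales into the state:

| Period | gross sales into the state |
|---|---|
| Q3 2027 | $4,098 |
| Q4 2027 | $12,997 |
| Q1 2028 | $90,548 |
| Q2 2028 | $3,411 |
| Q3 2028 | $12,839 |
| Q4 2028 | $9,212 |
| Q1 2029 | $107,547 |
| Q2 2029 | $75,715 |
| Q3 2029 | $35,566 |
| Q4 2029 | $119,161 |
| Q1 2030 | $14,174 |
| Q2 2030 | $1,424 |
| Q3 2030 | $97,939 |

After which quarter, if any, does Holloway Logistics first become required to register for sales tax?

Through Q3 2027: $4,098
Through Q4 2027: $17,095
Through Q1 2028: $107,643
Through Q2 2028: $111,054
Through Q3 2028: $123,893
Through Q4 2028: $133,105
Through Q1 2029: $240,652
Through Q2 2029: $316,367
Through Q3 2029: $351,933
Through Q4 2029: $471,094
Through Q1 2030: $485,268
Through Q2 2030: $486,692 ← exceeds threshold

Q2 2030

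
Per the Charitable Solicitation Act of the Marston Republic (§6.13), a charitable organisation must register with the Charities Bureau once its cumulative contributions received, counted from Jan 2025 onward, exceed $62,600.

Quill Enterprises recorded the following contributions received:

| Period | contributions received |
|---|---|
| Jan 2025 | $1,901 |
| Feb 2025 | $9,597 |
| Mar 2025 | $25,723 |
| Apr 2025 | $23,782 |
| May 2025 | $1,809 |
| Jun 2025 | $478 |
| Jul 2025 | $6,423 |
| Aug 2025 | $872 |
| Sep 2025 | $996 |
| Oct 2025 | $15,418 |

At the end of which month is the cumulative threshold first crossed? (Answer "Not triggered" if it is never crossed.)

May 2025

Through Jan 2025: $1,901
Through Feb 2025: $11,498
Through Mar 2025: $37,221
Through Apr 2025: $61,003
Through May 2025: $62,812 ← exceeds threshold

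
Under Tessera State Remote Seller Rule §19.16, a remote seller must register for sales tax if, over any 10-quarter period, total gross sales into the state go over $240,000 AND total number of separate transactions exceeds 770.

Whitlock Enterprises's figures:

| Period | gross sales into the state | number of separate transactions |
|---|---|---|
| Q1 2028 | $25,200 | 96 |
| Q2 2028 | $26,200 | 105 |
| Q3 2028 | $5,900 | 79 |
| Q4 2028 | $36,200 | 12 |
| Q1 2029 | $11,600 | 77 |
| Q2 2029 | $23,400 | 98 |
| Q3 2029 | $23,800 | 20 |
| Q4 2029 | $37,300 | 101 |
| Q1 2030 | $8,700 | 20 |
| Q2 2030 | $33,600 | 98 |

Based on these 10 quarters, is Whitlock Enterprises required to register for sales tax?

No

Total gross sales into the state: $25,200 + $26,200 + $5,900 + $36,200 + $11,600 + $23,400 + $23,800 + $37,300 + $8,700 + $33,600 = $231,900 (≤ $240,000).
Total number of separate transactions: 96 + 105 + 79 + 12 + 77 + 98 + 20 + 101 + 20 + 98 = 706 (≤ 770).
The test is 'and': the rule requires both, and at least one is not exceeded.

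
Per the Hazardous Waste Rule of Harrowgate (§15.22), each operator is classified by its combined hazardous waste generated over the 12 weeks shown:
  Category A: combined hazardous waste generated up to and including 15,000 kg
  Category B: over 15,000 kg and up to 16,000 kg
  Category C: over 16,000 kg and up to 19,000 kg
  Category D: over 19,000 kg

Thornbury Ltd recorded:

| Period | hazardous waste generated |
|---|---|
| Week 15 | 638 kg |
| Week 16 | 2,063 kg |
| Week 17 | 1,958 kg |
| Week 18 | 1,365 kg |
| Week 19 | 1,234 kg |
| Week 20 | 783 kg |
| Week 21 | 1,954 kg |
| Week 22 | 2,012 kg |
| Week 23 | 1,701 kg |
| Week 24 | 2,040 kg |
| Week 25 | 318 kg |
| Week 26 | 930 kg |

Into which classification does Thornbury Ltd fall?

Combined hazardous waste generated: 638 kg + 2,063 kg + 1,958 kg + 1,365 kg + 1,234 kg + 783 kg + 1,954 kg + 2,012 kg + 1,701 kg + 2,040 kg + 318 kg + 930 kg = 16,996 kg.
16,000 kg < 16,996 kg ≤ 19,000 kg, so Category C applies.

Category C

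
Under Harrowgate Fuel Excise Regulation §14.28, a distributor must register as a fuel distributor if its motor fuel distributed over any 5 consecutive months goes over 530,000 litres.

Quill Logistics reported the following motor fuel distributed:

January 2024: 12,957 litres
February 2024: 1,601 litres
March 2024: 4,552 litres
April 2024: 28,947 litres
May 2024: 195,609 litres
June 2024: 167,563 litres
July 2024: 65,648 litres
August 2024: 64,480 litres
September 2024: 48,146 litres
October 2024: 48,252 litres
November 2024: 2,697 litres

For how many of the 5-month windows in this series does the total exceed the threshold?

January 2024–May 2024: 12,957 litres + 1,601 litres + 4,552 litres + 28,947 litres + 195,609 litres = 243,666 litres (under)
February 2024–June 2024: 1,601 litres + 4,552 litres + 28,947 litres + 195,609 litres + 167,563 litres = 398,272 litres (under)
March 2024–July 2024: 4,552 litres + 28,947 litres + 195,609 litres + 167,563 litres + 65,648 litres = 462,319 litres (under)
April 2024–August 2024: 28,947 litres + 195,609 litres + 167,563 litres + 65,648 litres + 64,480 litres = 522,247 litres (under)
May 2024–September 2024: 195,609 litres + 167,563 litres + 65,648 litres + 64,480 litres + 48,146 litres = 541,446 litres (over)
June 2024–October 2024: 167,563 litres + 65,648 litres + 64,480 litres + 48,146 litres + 48,252 litres = 394,089 litres (under)
July 2024–November 2024: 65,648 litres + 64,480 litres + 48,146 litres + 48,252 litres + 2,697 litres = 229,223 litres (under)
1 window exceeds the threshold.

1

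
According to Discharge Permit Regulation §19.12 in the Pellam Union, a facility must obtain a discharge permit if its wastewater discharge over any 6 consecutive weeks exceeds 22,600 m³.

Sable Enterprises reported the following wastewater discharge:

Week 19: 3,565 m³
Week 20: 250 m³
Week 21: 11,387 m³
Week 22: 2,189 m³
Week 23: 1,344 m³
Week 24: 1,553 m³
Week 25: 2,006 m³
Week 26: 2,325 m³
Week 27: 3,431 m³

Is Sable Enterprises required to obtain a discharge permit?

No

Week 19–Week 24: 3,565 m³ + 250 m³ + 11,387 m³ + 2,189 m³ + 1,344 m³ + 1,553 m³ = 20,288 m³ (under)
Week 20–Week 25: 250 m³ + 11,387 m³ + 2,189 m³ + 1,344 m³ + 1,553 m³ + 2,006 m³ = 18,729 m³ (under)
Week 21–Week 26: 11,387 m³ + 2,189 m³ + 1,344 m³ + 1,553 m³ + 2,006 m³ + 2,325 m³ = 20,804 m³ (under)
Week 22–Week 27: 2,189 m³ + 1,344 m³ + 1,553 m³ + 2,006 m³ + 2,325 m³ + 3,431 m³ = 12,848 m³ (under)
No window exceeds 22,600 m³.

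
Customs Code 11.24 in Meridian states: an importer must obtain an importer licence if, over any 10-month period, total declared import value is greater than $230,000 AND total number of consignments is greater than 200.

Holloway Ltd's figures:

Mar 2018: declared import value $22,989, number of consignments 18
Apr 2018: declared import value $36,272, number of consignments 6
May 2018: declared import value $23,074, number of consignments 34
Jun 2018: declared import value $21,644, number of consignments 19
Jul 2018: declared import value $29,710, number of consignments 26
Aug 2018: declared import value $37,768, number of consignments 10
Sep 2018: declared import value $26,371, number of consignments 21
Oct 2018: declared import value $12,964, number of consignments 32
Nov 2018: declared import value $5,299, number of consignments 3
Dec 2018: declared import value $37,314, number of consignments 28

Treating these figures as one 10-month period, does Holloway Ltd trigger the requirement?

No

Total declared import value: $22,989 + $36,272 + $23,074 + $21,644 + $29,710 + $37,768 + $26,371 + $12,964 + $5,299 + $37,314 = $253,405 (> $230,000).
Total number of consignments: 18 + 6 + 34 + 19 + 26 + 10 + 21 + 32 + 3 + 28 = 197 (≤ 200).
The test is 'and': the rule requires both, and at least one is not exceeded.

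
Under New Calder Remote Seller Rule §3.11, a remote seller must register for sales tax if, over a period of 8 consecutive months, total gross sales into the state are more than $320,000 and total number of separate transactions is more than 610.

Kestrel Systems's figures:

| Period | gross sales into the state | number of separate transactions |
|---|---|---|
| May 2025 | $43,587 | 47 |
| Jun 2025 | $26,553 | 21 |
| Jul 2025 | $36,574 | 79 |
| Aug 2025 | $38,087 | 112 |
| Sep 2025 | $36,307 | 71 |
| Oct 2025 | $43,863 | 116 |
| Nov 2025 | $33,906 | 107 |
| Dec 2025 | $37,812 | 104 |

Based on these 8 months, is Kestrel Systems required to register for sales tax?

No

Total gross sales into the state: $43,587 + $26,553 + $36,574 + $38,087 + $36,307 + $43,863 + $33,906 + $37,812 = $296,689 (≤ $320,000).
Total number of separate transactions: 47 + 21 + 79 + 112 + 71 + 116 + 107 + 104 = 657 (> 610).
The test is 'and': the rule requires both, and at least one is not exceeded.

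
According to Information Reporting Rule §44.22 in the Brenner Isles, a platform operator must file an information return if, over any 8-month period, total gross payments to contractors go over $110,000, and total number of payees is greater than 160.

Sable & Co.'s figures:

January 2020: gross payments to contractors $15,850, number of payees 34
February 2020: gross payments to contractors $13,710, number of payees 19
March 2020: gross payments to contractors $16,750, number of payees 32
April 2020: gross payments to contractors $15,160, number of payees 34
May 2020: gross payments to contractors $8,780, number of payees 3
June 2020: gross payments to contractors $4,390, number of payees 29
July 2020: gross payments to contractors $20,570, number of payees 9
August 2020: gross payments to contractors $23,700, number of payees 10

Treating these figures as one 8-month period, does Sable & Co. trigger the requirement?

Total gross payments to contractors: $15,850 + $13,710 + $16,750 + $15,160 + $8,780 + $4,390 + $20,570 + $23,700 = $118,910 (> $110,000).
Total number of payees: 34 + 19 + 32 + 34 + 3 + 29 + 9 + 10 = 170 (> 160).
The test is 'and': both thresholds are exceeded.

Yes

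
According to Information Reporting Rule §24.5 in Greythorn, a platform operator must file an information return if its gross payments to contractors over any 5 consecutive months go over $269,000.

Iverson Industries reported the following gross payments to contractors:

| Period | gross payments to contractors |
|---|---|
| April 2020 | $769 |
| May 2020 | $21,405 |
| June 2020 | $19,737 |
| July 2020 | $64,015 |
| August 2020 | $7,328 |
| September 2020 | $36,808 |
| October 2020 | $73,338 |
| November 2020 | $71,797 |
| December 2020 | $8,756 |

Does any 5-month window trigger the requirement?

April 2020–August 2020: $769 + $21,405 + $19,737 + $64,015 + $7,328 = $113,254 (under)
May 2020–September 2020: $21,405 + $19,737 + $64,015 + $7,328 + $36,808 = $149,293 (under)
June 2020–October 2020: $19,737 + $64,015 + $7,328 + $36,808 + $73,338 = $201,226 (under)
July 2020–November 2020: $64,015 + $7,328 + $36,808 + $73,338 + $71,797 = $253,286 (under)
August 2020–December 2020: $7,328 + $36,808 + $73,338 + $71,797 + $8,756 = $198,027 (under)
No window exceeds $269,000.

No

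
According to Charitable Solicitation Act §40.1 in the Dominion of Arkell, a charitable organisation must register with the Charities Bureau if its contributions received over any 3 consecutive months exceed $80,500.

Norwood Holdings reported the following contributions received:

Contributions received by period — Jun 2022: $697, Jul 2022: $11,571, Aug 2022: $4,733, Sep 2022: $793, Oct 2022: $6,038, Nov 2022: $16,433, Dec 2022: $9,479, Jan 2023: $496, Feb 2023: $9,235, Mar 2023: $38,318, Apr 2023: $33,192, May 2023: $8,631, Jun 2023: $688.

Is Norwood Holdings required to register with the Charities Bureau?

Jun 2022–Aug 2022: $697 + $11,571 + $4,733 = $17,001 (under)
Jul 2022–Sep 2022: $11,571 + $4,733 + $793 = $17,097 (under)
Aug 2022–Oct 2022: $4,733 + $793 + $6,038 = $11,564 (under)
Sep 2022–Nov 2022: $793 + $6,038 + $16,433 = $23,264 (under)
Oct 2022–Dec 2022: $6,038 + $16,433 + $9,479 = $31,950 (under)
Nov 2022–Jan 2023: $16,433 + $9,479 + $496 = $26,408 (under)
Dec 2022–Feb 2023: $9,479 + $496 + $9,235 = $19,210 (under)
Jan 2023–Mar 2023: $496 + $9,235 + $38,318 = $48,049 (under)
Feb 2023–Apr 2023: $9,235 + $38,318 + $33,192 = $80,745 (over)
Mar 2023–May 2023: $38,318 + $33,192 + $8,631 = $80,141 (under)
Apr 2023–Jun 2023: $33,192 + $8,631 + $688 = $42,511 (under)
At least one window exceeds $80,500.

Yes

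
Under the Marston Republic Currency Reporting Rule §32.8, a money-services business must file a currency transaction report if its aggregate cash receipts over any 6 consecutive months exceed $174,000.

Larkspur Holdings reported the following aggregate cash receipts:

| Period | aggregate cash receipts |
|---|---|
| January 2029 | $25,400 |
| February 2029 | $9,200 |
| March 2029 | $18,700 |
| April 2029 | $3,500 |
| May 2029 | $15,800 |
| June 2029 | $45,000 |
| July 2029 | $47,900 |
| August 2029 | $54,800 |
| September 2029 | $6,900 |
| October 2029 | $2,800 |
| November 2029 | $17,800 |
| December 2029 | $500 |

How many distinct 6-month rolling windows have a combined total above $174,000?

2

January 2029–June 2029: $25,400 + $9,200 + $18,700 + $3,500 + $15,800 + $45,000 = $117,600 (under)
February 2029–July 2029: $9,200 + $18,700 + $3,500 + $15,800 + $45,000 + $47,900 = $140,100 (under)
March 2029–August 2029: $18,700 + $3,500 + $15,800 + $45,000 + $47,900 + $54,800 = $185,700 (over)
April 2029–September 2029: $3,500 + $15,800 + $45,000 + $47,900 + $54,800 + $6,900 = $173,900 (under)
May 2029–October 2029: $15,800 + $45,000 + $47,900 + $54,800 + $6,900 + $2,800 = $173,200 (under)
June 2029–November 2029: $45,000 + $47,900 + $54,800 + $6,900 + $2,800 + $17,800 = $175,200 (over)
July 2029–December 2029: $47,900 + $54,800 + $6,900 + $2,800 + $17,800 + $500 = $130,700 (under)
2 windows exceed the threshold.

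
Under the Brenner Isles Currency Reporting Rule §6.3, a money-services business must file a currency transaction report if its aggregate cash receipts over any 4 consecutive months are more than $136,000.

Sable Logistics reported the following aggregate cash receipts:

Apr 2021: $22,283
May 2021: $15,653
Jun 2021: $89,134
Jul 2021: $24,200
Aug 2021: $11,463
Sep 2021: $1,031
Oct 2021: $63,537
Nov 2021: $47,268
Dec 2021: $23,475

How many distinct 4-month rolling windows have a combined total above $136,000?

Apr 2021–Jul 2021: $22,283 + $15,653 + $89,134 + $24,200 = $151,270 (over)
May 2021–Aug 2021: $15,653 + $89,134 + $24,200 + $11,463 = $140,450 (over)
Jun 2021–Sep 2021: $89,134 + $24,200 + $11,463 + $1,031 = $125,828 (under)
Jul 2021–Oct 2021: $24,200 + $11,463 + $1,031 + $63,537 = $100,231 (under)
Aug 2021–Nov 2021: $11,463 + $1,031 + $63,537 + $47,268 = $123,299 (under)
Sep 2021–Dec 2021: $1,031 + $63,537 + $47,268 + $23,475 = $135,311 (under)
2 windows exceed the threshold.

2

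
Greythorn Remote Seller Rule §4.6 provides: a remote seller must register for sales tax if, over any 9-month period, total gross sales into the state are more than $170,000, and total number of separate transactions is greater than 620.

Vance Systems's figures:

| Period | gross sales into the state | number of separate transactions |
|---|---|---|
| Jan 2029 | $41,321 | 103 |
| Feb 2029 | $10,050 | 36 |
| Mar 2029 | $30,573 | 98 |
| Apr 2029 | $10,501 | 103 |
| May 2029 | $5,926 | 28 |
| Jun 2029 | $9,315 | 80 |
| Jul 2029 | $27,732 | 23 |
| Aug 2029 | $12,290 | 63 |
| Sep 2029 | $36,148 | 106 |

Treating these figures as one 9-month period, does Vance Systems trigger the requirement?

Yes

Total gross sales into the state: $41,321 + $10,050 + $30,573 + $10,501 + $5,926 + $9,315 + $27,732 + $12,290 + $36,148 = $183,856 (> $170,000).
Total number of separate transactions: 103 + 36 + 98 + 103 + 28 + 80 + 23 + 63 + 106 = 640 (> 620).
The test is 'and': both thresholds are exceeded.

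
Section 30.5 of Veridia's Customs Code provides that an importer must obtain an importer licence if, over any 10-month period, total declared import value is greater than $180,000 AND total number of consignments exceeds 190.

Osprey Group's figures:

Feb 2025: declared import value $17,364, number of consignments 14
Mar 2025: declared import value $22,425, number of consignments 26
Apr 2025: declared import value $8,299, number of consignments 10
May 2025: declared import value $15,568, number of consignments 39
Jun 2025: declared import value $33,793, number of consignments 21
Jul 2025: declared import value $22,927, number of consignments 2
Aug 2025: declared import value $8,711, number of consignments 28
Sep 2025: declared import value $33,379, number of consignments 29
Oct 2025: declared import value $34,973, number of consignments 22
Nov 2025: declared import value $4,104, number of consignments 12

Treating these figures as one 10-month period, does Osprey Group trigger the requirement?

Total declared import value: $17,364 + $22,425 + $8,299 + $15,568 + $33,793 + $22,927 + $8,711 + $33,379 + $34,973 + $4,104 = $201,543 (> $180,000).
Total number of consignments: 14 + 26 + 10 + 39 + 21 + 2 + 28 + 29 + 22 + 12 = 203 (> 190).
The test is 'and': both thresholds are exceeded.

Yes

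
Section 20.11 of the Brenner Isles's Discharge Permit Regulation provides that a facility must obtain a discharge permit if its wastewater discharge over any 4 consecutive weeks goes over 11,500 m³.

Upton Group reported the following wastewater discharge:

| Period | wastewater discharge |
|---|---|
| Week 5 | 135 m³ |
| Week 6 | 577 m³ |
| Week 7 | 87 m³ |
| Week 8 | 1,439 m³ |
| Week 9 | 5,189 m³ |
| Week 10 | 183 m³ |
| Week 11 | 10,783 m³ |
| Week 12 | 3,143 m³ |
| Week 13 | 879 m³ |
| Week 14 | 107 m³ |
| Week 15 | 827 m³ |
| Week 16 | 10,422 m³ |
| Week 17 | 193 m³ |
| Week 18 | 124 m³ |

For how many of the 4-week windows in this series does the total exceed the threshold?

Week 5–Week 8: 135 m³ + 577 m³ + 87 m³ + 1,439 m³ = 2,238 m³ (under)
Week 6–Week 9: 577 m³ + 87 m³ + 1,439 m³ + 5,189 m³ = 7,292 m³ (under)
Week 7–Week 10: 87 m³ + 1,439 m³ + 5,189 m³ + 183 m³ = 6,898 m³ (under)
Week 8–Week 11: 1,439 m³ + 5,189 m³ + 183 m³ + 10,783 m³ = 17,594 m³ (over)
Week 9–Week 12: 5,189 m³ + 183 m³ + 10,783 m³ + 3,143 m³ = 19,298 m³ (over)
Week 10–Week 13: 183 m³ + 10,783 m³ + 3,143 m³ + 879 m³ = 14,988 m³ (over)
Week 11–Week 14: 10,783 m³ + 3,143 m³ + 879 m³ + 107 m³ = 14,912 m³ (over)
Week 12–Week 15: 3,143 m³ + 879 m³ + 107 m³ + 827 m³ = 4,956 m³ (under)
Week 13–Week 16: 879 m³ + 107 m³ + 827 m³ + 10,422 m³ = 12,235 m³ (over)
Week 14–Week 17: 107 m³ + 827 m³ + 10,422 m³ + 193 m³ = 11,549 m³ (over)
Week 15–Week 18: 827 m³ + 10,422 m³ + 193 m³ + 124 m³ = 11,566 m³ (over)
7 windows exceed the threshold.

7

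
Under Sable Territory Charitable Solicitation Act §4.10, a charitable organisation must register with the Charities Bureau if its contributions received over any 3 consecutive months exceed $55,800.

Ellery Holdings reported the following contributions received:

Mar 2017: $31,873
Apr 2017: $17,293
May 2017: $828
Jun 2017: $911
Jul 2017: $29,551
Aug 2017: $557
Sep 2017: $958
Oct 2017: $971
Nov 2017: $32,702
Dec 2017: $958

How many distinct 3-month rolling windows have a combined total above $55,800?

0

Mar 2017–May 2017: $31,873 + $17,293 + $828 = $49,994 (under)
Apr 2017–Jun 2017: $17,293 + $828 + $911 = $19,032 (under)
May 2017–Jul 2017: $828 + $911 + $29,551 = $31,290 (under)
Jun 2017–Aug 2017: $911 + $29,551 + $557 = $31,019 (under)
Jul 2017–Sep 2017: $29,551 + $557 + $958 = $31,066 (under)
Aug 2017–Oct 2017: $557 + $958 + $971 = $2,486 (under)
Sep 2017–Nov 2017: $958 + $971 + $32,702 = $34,631 (under)
Oct 2017–Dec 2017: $971 + $32,702 + $958 = $34,631 (under)
0 windows exceed the threshold.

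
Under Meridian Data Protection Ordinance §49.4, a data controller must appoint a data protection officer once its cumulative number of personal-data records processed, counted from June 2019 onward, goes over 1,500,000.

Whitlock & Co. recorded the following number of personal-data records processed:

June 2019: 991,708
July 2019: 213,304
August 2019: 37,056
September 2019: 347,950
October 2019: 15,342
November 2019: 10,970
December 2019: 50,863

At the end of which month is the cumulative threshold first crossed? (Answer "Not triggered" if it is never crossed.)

September 2019

Through June 2019: 991,708
Through July 2019: 1,205,012
Through August 2019: 1,242,068
Through September 2019: 1,590,018 ← exceeds threshold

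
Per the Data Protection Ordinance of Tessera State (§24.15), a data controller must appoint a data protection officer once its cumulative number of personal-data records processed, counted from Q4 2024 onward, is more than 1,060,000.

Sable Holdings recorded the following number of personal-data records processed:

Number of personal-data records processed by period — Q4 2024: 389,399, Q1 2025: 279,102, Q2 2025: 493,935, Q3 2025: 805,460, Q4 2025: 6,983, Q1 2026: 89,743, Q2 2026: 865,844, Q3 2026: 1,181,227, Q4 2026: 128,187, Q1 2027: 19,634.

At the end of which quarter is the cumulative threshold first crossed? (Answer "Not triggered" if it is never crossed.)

Through Q4 2024: 389,399
Through Q1 2025: 668,501
Through Q2 2025: 1,162,436 ← exceeds threshold

Q2 2025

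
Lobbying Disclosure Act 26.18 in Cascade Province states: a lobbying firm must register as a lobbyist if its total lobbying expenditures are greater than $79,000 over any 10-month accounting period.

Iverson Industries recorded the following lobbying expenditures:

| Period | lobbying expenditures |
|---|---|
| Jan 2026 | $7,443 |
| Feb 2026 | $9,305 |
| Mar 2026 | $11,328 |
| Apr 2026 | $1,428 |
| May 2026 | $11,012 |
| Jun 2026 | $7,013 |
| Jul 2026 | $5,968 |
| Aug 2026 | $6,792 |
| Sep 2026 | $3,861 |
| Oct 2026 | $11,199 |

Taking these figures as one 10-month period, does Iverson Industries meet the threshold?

No

Total lobbying expenditures: $7,443 + $9,305 + $11,328 + $1,428 + $11,012 + $7,013 + $5,968 + $6,792 + $3,861 + $11,199 = $75,349.
$75,349 ≤ $79,000, so the threshold is not exceeded.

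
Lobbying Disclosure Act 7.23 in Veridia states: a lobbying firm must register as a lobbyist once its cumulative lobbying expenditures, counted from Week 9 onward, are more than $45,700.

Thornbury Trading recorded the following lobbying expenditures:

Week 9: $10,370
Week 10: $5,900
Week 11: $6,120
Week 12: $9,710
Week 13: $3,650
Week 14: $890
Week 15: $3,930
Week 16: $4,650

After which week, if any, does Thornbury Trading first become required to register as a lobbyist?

Not triggered

Through Week 9: $10,370
Through Week 10: $16,270
Through Week 11: $22,390
Through Week 12: $32,100
Through Week 13: $35,750
Through Week 14: $36,640
Through Week 15: $40,570
Through Week 16: $45,220
Final cumulative total $45,220 ≤ $45,700; the threshold is never exceeded.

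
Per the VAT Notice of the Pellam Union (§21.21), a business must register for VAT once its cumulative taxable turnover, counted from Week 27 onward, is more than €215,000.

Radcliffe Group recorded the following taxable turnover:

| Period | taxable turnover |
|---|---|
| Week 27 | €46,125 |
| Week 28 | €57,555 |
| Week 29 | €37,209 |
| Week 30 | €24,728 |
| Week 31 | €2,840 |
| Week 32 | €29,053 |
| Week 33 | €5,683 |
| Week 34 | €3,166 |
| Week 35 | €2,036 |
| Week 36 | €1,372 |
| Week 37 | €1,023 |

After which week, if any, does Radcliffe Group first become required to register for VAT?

Through Week 27: €46,125
Through Week 28: €103,680
Through Week 29: €140,889
Through Week 30: €165,617
Through Week 31: €168,457
Through Week 32: €197,510
Through Week 33: €203,193
Through Week 34: €206,359
Through Week 35: €208,395
Through Week 36: €209,767
Through Week 37: €210,790
Final cumulative total €210,790 ≤ €215,000; the threshold is never exceeded.

Not triggered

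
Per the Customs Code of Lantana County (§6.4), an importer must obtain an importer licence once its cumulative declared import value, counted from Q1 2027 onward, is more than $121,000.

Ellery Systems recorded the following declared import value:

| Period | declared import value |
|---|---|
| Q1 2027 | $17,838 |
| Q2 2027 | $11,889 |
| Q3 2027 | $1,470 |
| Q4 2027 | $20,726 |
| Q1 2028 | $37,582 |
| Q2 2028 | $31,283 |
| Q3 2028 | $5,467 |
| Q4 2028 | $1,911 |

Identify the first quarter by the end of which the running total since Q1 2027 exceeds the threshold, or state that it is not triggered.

Q3 2028

Through Q1 2027: $17,838
Through Q2 2027: $29,727
Through Q3 2027: $31,197
Through Q4 2027: $51,923
Through Q1 2028: $89,505
Through Q2 2028: $120,788
Through Q3 2028: $126,255 ← exceeds threshold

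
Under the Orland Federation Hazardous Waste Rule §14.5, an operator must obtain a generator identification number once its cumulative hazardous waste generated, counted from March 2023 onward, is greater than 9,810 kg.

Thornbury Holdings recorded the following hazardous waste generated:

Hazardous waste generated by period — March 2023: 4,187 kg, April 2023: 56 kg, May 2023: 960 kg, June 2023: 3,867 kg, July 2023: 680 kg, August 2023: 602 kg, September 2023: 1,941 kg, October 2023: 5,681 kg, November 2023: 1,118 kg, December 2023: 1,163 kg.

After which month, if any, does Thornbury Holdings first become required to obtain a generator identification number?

August 2023

Through March 2023: 4,187 kg
Through April 2023: 4,243 kg
Through May 2023: 5,203 kg
Through June 2023: 9,070 kg
Through July 2023: 9,750 kg
Through August 2023: 10,352 kg ← exceeds threshold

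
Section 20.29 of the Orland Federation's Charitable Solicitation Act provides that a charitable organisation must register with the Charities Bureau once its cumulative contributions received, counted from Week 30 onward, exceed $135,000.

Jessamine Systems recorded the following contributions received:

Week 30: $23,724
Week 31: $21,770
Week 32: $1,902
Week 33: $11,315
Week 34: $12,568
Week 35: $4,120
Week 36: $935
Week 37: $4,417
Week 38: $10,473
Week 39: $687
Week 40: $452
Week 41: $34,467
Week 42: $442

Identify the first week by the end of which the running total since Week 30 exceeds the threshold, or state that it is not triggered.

Through Week 30: $23,724
Through Week 31: $45,494
Through Week 32: $47,396
Through Week 33: $58,711
Through Week 34: $71,279
Through Week 35: $75,399
Through Week 36: $76,334
Through Week 37: $80,751
Through Week 38: $91,224
Through Week 39: $91,911
Through Week 40: $92,363
Through Week 41: $126,830
Through Week 42: $127,272
Final cumulative total $127,272 ≤ $135,000; the threshold is never exceeded.

Not triggered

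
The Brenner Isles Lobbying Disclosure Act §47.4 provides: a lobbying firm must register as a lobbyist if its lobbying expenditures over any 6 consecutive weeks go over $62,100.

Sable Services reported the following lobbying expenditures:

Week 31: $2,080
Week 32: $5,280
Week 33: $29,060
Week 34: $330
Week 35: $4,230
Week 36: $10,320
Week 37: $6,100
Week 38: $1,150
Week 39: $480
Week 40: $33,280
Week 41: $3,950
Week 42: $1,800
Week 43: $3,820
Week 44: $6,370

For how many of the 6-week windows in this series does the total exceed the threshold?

0

Week 31–Week 36: $2,080 + $5,280 + $29,060 + $330 + $4,230 + $10,320 = $51,300 (under)
Week 32–Week 37: $5,280 + $29,060 + $330 + $4,230 + $10,320 + $6,100 = $55,320 (under)
Week 33–Week 38: $29,060 + $330 + $4,230 + $10,320 + $6,100 + $1,150 = $51,190 (under)
Week 34–Week 39: $330 + $4,230 + $10,320 + $6,100 + $1,150 + $480 = $22,610 (under)
Week 35–Week 40: $4,230 + $10,320 + $6,100 + $1,150 + $480 + $33,280 = $55,560 (under)
Week 36–Week 41: $10,320 + $6,100 + $1,150 + $480 + $33,280 + $3,950 = $55,280 (under)
Week 37–Week 42: $6,100 + $1,150 + $480 + $33,280 + $3,950 + $1,800 = $46,760 (under)
Week 38–Week 43: $1,150 + $480 + $33,280 + $3,950 + $1,800 + $3,820 = $44,480 (under)
Week 39–Week 44: $480 + $33,280 + $3,950 + $1,800 + $3,820 + $6,370 = $49,700 (under)
0 windows exceed the threshold.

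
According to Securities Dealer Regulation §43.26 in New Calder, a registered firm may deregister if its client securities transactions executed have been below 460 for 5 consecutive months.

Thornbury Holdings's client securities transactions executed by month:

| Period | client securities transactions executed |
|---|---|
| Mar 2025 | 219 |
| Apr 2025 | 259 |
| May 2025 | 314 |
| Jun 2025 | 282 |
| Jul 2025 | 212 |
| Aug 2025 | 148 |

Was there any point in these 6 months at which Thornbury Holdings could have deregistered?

Yes

Months below 460: Mar 2025, Apr 2025, May 2025, Jun 2025, Jul 2025, Aug 2025.
Longest run of consecutive months below the threshold: 6.
6 ≥ 5, so Thornbury Holdings became eligible.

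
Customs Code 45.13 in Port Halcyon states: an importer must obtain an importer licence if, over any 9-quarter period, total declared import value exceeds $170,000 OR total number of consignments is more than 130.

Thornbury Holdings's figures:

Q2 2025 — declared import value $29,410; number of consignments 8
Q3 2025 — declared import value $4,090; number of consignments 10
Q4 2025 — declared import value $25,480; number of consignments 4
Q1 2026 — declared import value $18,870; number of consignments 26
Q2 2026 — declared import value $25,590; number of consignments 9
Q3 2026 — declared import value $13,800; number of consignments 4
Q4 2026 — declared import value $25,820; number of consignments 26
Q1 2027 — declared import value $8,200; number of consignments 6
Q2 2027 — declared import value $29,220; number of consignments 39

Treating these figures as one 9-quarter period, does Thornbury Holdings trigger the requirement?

Total declared import value: $29,410 + $4,090 + $25,480 + $18,870 + $25,590 + $13,800 + $25,820 + $8,200 + $29,220 = $180,480 (> $170,000).
Total number of consignments: 8 + 10 + 4 + 26 + 9 + 4 + 26 + 6 + 39 = 132 (> 130).
The test is 'or': at least one threshold is exceeded.

Yes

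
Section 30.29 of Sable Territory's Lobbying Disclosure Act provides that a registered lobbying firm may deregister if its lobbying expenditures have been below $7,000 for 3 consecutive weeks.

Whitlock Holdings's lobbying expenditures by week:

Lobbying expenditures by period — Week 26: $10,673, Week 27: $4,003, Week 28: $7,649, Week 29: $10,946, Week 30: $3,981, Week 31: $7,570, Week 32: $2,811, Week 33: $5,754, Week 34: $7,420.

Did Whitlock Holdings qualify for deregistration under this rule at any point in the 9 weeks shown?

No

Weeks below $7,000: Week 27, Week 30, Week 32, Week 33.
Longest run of consecutive weeks below the threshold: 2.
2 < 3, so Whitlock Holdings never became eligible.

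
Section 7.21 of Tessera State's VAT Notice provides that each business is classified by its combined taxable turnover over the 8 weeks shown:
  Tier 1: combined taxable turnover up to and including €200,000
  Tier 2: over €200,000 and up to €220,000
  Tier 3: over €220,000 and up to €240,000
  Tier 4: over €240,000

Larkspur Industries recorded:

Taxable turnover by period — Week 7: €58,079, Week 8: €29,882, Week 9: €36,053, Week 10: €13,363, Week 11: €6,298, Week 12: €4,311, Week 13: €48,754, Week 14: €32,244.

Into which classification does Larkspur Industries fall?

Tier 3

Combined taxable turnover: €58,079 + €29,882 + €36,053 + €13,363 + €6,298 + €4,311 + €48,754 + €32,244 = €228,984.
€220,000 < €228,984 ≤ €240,000, so Tier 3 applies.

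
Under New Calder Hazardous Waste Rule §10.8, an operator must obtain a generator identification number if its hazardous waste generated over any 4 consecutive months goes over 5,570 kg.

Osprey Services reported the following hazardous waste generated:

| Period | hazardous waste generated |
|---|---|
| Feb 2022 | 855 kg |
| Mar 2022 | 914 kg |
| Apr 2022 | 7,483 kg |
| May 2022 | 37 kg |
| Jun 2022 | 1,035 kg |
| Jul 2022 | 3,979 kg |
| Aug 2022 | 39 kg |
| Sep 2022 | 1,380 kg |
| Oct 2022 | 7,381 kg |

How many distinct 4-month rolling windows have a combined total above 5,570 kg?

Feb 2022–May 2022: 855 kg + 914 kg + 7,483 kg + 37 kg = 9,289 kg (over)
Mar 2022–Jun 2022: 914 kg + 7,483 kg + 37 kg + 1,035 kg = 9,469 kg (over)
Apr 2022–Jul 2022: 7,483 kg + 37 kg + 1,035 kg + 3,979 kg = 12,534 kg (over)
May 2022–Aug 2022: 37 kg + 1,035 kg + 3,979 kg + 39 kg = 5,090 kg (under)
Jun 2022–Sep 2022: 1,035 kg + 3,979 kg + 39 kg + 1,380 kg = 6,433 kg (over)
Jul 2022–Oct 2022: 3,979 kg + 39 kg + 1,380 kg + 7,381 kg = 12,779 kg (over)
5 windows exceed the threshold.

5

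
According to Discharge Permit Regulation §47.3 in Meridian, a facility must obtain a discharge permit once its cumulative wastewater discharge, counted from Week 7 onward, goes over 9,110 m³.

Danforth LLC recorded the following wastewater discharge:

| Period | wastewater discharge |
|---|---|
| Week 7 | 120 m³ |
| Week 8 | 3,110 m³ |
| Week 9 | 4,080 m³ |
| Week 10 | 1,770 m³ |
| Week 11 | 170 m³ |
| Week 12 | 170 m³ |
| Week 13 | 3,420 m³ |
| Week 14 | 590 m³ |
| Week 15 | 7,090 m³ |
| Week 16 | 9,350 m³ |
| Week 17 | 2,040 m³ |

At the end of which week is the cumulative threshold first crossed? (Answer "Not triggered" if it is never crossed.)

Week 11

Through Week 7: 120 m³
Through Week 8: 3,230 m³
Through Week 9: 7,310 m³
Through Week 10: 9,080 m³
Through Week 11: 9,250 m³ ← exceeds threshold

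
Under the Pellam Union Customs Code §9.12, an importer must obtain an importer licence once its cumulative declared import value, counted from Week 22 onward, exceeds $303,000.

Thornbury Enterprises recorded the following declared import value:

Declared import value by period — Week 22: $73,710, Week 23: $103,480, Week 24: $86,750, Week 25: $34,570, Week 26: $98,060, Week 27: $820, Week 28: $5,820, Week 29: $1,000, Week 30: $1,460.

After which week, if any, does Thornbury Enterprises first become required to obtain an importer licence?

Week 26

Through Week 22: $73,710
Through Week 23: $177,190
Through Week 24: $263,940
Through Week 25: $298,510
Through Week 26: $396,570 ← exceeds threshold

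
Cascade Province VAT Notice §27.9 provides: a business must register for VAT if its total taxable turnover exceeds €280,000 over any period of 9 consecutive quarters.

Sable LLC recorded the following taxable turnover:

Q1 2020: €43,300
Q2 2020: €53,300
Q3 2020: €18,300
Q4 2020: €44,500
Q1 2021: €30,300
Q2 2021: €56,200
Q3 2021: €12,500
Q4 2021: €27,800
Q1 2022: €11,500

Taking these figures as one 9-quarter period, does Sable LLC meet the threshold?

Yes

Total taxable turnover: €43,300 + €53,300 + €18,300 + €44,500 + €30,300 + €56,200 + €12,500 + €27,800 + €11,500 = €297,700.
€297,700 > €280,000, so the threshold is exceeded.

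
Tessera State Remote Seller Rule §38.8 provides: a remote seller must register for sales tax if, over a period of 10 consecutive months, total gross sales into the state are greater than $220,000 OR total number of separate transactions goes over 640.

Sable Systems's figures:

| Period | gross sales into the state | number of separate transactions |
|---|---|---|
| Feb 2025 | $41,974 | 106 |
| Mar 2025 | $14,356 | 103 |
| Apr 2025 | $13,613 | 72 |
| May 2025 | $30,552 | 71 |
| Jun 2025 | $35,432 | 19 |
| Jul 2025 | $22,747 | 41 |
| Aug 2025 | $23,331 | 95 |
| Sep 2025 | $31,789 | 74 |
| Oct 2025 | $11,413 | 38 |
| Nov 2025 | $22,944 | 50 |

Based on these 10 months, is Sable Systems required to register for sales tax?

Yes

Total gross sales into the state: $41,974 + $14,356 + $13,613 + $30,552 + $35,432 + $22,747 + $23,331 + $31,789 + $11,413 + $22,944 = $248,151 (> $220,000).
Total number of separate transactions: 106 + 103 + 72 + 71 + 19 + 41 + 95 + 74 + 38 + 50 = 669 (> 640).
The test is 'or': at least one threshold is exceeded.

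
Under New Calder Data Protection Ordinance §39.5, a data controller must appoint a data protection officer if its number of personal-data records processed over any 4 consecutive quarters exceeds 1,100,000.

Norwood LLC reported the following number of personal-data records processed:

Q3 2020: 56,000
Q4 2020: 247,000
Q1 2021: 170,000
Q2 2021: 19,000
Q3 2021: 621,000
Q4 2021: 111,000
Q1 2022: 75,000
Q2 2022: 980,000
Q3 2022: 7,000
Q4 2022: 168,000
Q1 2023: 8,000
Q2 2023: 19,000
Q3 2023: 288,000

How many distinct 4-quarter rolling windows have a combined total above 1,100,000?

4

Q3 2020–Q2 2021: 56,000 + 247,000 + 170,000 + 19,000 = 492,000 (under)
Q4 2020–Q3 2021: 247,000 + 170,000 + 19,000 + 621,000 = 1,057,000 (under)
Q1 2021–Q4 2021: 170,000 + 19,000 + 621,000 + 111,000 = 921,000 (under)
Q2 2021–Q1 2022: 19,000 + 621,000 + 111,000 + 75,000 = 826,000 (under)
Q3 2021–Q2 2022: 621,000 + 111,000 + 75,000 + 980,000 = 1,787,000 (over)
Q4 2021–Q3 2022: 111,000 + 75,000 + 980,000 + 7,000 = 1,173,000 (over)
Q1 2022–Q4 2022: 75,000 + 980,000 + 7,000 + 168,000 = 1,230,000 (over)
Q2 2022–Q1 2023: 980,000 + 7,000 + 168,000 + 8,000 = 1,163,000 (over)
Q3 2022–Q2 2023: 7,000 + 168,000 + 8,000 + 19,000 = 202,000 (under)
Q4 2022–Q3 2023: 168,000 + 8,000 + 19,000 + 288,000 = 483,000 (under)
4 windows exceed the threshold.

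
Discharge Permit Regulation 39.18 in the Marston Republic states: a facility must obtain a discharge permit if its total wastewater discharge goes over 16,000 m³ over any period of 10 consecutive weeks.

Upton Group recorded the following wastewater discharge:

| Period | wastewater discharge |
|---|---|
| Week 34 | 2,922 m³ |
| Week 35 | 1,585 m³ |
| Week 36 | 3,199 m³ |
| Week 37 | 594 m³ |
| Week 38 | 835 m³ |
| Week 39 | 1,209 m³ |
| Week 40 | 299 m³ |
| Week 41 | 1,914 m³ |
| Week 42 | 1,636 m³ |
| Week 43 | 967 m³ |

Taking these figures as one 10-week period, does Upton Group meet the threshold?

No

Total wastewater discharge: 2,922 m³ + 1,585 m³ + 3,199 m³ + 594 m³ + 835 m³ + 1,209 m³ + 299 m³ + 1,914 m³ + 1,636 m³ + 967 m³ = 15,160 m³.
15,160 m³ ≤ 16,000 m³, so the threshold is not exceeded.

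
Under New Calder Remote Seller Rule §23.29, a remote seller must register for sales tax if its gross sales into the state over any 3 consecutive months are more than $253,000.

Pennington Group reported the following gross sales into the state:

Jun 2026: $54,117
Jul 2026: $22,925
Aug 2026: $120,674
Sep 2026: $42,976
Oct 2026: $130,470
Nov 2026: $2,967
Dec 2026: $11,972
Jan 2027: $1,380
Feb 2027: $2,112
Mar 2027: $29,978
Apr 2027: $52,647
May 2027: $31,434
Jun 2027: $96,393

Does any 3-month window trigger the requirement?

Jun 2026–Aug 2026: $54,117 + $22,925 + $120,674 = $197,716 (under)
Jul 2026–Sep 2026: $22,925 + $120,674 + $42,976 = $186,575 (under)
Aug 2026–Oct 2026: $120,674 + $42,976 + $130,470 = $294,120 (over)
Sep 2026–Nov 2026: $42,976 + $130,470 + $2,967 = $176,413 (under)
Oct 2026–Dec 2026: $130,470 + $2,967 + $11,972 = $145,409 (under)
Nov 2026–Jan 2027: $2,967 + $11,972 + $1,380 = $16,319 (under)
Dec 2026–Feb 2027: $11,972 + $1,380 + $2,112 = $15,464 (under)
Jan 2027–Mar 2027: $1,380 + $2,112 + $29,978 = $33,470 (under)
Feb 2027–Apr 2027: $2,112 + $29,978 + $52,647 = $84,737 (under)
Mar 2027–May 2027: $29,978 + $52,647 + $31,434 = $114,059 (under)
Apr 2027–Jun 2027: $52,647 + $31,434 + $96,393 = $180,474 (under)
At least one window exceeds $253,000.

Yes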